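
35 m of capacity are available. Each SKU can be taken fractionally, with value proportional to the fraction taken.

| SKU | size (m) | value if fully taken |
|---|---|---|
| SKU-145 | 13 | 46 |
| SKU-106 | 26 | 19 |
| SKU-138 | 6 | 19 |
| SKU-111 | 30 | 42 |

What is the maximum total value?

87.4

Best value per unit of size first: SKU-145 46/13≈3.54, SKU-138 19/6≈3.17, SKU-111 42/30≈1.4, SKU-106 19/26≈0.731.
SKU-145: take in full, 13 m for value 46 — 22 left.
All 6 m of SKU-138 fit (value 19) — 16 remain.
Only 16 m remain; take 16/30 of SKU-111 for value 42×16/30 = 22.4.
Total value = 87.4.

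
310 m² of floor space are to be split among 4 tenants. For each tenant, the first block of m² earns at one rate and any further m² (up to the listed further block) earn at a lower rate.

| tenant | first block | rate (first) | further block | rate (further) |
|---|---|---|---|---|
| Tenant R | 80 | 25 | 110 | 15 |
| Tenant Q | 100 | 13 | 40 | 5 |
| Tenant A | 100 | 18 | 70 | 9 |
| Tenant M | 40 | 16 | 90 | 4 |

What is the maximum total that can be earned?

5790

Treat each block as its own option and order by rate: Tenant R/first 25 > Tenant A/first 18 > Tenant M/first 16 > Tenant R/second 15 > Tenant Q/first 13 > Tenant A/second 9 > Tenant Q/second 5 > Tenant M/second 4.
Fill Tenant R first block (80 at 25) — 230 left.
Fill Tenant A first block (100 at 18) — 130 left.
Fill Tenant M first block (40 at 16) — 90 left.
Tenant R/second: +90 of 110 at 15; pool empty.
Total = 25×80 + 18×100 + 16×40 + 15×90 = 5790.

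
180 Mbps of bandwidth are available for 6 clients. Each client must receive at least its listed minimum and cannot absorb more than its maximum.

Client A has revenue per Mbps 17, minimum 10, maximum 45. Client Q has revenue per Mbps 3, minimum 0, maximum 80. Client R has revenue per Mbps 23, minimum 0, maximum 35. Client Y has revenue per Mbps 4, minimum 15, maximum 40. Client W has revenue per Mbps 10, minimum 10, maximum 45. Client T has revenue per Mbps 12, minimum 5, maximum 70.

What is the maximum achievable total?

Meeting every minimum uses 10+0+0+15+10+5 = 40 Mbps, leaving 140.
Rank by revenue per Mbps: Client R 23 > Client A 17 > Client T 12 > Client W 10 > Client Y 4 > Client Q 3.
Client R: +35 to 35 (cap) → 105 left.
Client A: +35 to 45 (cap) → 70 left.
Give Client T 65 more to hit its cap of 70 → 5 left.
Client W: +5 (room for 35) → 15. Pool exhausted.
Total = 17×45 + 23×35 + 4×15 + 10×15 + 12×70 = 2620.

2620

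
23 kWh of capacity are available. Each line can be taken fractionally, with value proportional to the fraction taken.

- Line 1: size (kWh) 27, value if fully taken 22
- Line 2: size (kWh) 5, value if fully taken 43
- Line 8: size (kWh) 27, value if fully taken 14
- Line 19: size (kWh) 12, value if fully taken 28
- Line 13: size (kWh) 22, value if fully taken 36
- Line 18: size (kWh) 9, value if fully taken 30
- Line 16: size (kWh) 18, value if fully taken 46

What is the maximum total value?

96

Best value per unit of size first: Line 2 43/5≈8.6, Line 18 30/9≈3.33, Line 16 46/18≈2.56, Line 19 28/12≈2.33, Line 13 36/22≈1.64, Line 1 22/27≈0.815, Line 8 14/27≈0.519.
All 5 kWh of Line 2 fit (value 43) ; 18 remain.
All 9 kWh of Line 18 fit (value 30) ; 9 remain.
Fill the last 9 kWh with part of Line 16: 9/18 of it earns 23.
Total value = 96.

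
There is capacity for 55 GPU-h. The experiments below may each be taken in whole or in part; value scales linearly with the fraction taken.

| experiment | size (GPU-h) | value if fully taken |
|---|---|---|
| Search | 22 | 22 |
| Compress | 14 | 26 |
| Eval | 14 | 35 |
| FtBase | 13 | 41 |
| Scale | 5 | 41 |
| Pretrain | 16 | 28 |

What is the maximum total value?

Best value per unit of size first: Scale 41/5≈8.2, FtBase 41/13≈3.15, Eval 35/14≈2.5, Compress 26/14≈1.86, Pretrain 28/16≈1.75, Search 22/22≈1.
All 5 GPU-h of Scale fit (value 41) → 50 remain.
All 13 GPU-h of FtBase fit (value 41) → 37 remain.
Eval: take in full, 14 GPU-h for value 35 → 23 left.
Compress: take in full, 14 GPU-h for value 26 → 9 left.
9 GPU-h left: a 9/16 share of Pretrain gives 28×9/16 = 15.75.
Total value = 158.75.

158.75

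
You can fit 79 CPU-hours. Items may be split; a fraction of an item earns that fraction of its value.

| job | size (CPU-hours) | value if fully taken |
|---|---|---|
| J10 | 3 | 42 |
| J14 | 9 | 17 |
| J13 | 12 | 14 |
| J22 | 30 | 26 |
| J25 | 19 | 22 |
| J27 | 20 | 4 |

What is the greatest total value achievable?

122.2

Sort by value density: J10 42/3≈14, J14 17/9≈1.89, J13 14/12≈1.17, J25 22/19≈1.16, J22 26/30≈0.867, J27 4/20≈0.2.
Take all of J10 (3 CPU-hours, value 42) ; 76 CPU-hours left.
All 9 CPU-hours of J14 fit (value 17) ; 67 remain.
Take all of J13 (12 CPU-hours, value 14) ; 55 CPU-hours left.
All 19 CPU-hours of J25 fit (value 22) ; 36 remain.
Take all of J22 (30 CPU-hours, value 26) ; 6 CPU-hours left.
Fill the last 6 CPU-hours with part of J27: 6/20 of it earns 1.2.
Total value = 122.2.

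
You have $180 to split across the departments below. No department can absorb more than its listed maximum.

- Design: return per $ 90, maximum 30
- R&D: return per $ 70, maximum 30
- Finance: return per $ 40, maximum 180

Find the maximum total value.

Highest return per $ first: Design 90 > R&D 70 > Finance 40.
Design: +30 to 30 (cap) → 150 left.
Give R&D 30 to hit its cap of 30 → 120 left.
Finance: +120 (room for 180) → 120. Pool exhausted.
Total = 90×30 + 70×30 + 40×120 = 9600.

9600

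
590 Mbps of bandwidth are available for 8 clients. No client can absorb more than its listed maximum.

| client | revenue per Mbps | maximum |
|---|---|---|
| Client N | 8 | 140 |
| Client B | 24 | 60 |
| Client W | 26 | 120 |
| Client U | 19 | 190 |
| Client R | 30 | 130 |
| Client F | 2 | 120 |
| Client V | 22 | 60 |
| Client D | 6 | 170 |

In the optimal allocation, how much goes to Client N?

Order the clients by revenue per Mbps: Client R 30 > Client W 26 > Client B 24 > Client V 22 > Client U 19 > Client N 8 > Client D 6 > Client F 2.
Client R: +130 to 130 (cap) — 460 left.
Client W: +120 to 120 (cap) — 340 left.
Give Client B 60 to hit its cap of 60 — 280 left.
Give Client V 60 to hit its cap of 60 — 220 left.
Client U: +190 to 190 (cap) — 30 left.
Client N has room for 140 but only 30 remain, so it gets 30.

30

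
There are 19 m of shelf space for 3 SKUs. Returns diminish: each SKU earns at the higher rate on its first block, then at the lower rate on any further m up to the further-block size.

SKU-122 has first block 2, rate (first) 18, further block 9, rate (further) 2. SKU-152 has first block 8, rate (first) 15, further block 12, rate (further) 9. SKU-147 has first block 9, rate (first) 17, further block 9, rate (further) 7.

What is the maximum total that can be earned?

309

Order all 6 blocks by rate: SKU-122/first 18 > SKU-147/first 17 > SKU-152/first 15 > SKU-152/second 9 > SKU-147/second 7 > SKU-122/second 2.
SKU-122/first (18): +2 → 17 left.
SKU-147/first (17): +9 → 8 left.
SKU-152 first at 15: fill all 8 → 0 left.
Total = 18×2 + 17×9 + 15×8 = 309.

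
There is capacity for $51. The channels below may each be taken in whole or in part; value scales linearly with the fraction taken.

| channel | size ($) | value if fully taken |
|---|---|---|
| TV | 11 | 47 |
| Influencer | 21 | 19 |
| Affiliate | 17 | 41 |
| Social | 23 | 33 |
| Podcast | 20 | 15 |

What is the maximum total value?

Best value per unit of size first: TV 47/11≈4.27, Affiliate 41/17≈2.41, Social 33/23≈1.43, Influencer 19/21≈0.905, Podcast 15/20≈0.75.
Take all of TV (11 $, value 47) → 40 $ left.
Take all of Affiliate (17 $, value 41) → 23 $ left.
Social: take in full, 23 $ for value 33 → 0 left.
Total value = 121.

121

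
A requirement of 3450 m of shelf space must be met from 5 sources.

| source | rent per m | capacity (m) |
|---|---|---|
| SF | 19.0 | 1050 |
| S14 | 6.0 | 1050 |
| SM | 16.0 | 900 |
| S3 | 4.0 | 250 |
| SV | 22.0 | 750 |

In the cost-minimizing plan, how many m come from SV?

200

Use sources in increasing cost order.
S3 (4.0): use full 250 → 3200 m to go.
S14 at 6.0: take all 1050 m → 2150 still needed.
SM (16.0): use full 900 → 1250 m to go.
Take 1050 from SF at 19.0 → need 200 more.
SV at 22.0: take 200 of its 750 → requirement met.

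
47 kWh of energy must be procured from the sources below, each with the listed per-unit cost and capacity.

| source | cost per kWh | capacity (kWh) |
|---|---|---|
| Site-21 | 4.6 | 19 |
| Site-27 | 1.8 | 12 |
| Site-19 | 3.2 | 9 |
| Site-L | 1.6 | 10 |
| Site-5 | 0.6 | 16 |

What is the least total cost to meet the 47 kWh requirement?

Fill from the cheapest source first.
Site-5 at 0.6: take all 16 kWh — 31 still needed.
Site-L (1.6): use full 10 — 21 kWh to go.
Site-27 (1.8): use full 12 — 9 kWh to go.
Site-19 (3.2): use full 9 — 0 kWh to go.
Site-21: unused.
Cost = 16×0.6 + 10×1.6 + 12×1.8 + 9×3.2 = 76.

76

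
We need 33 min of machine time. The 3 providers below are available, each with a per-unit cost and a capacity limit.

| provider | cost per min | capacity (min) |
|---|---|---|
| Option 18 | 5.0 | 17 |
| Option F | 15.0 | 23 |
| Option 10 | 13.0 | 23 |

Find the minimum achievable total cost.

Use providers in increasing cost order.
Option 18 at 5.0: take all 17 min — 16 still needed.
Take 16 from Option 10 at 13.0 to finish.
Option F: unused.
Cost = 17×5.0 + 16×13.0 = 293.

293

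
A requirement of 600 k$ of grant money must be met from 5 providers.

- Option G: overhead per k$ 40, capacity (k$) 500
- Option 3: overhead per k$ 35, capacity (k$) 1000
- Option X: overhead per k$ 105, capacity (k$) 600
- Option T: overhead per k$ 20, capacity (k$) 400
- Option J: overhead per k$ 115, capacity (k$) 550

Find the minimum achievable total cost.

Fill from the cheapest provider first.
Take 400 from Option T at 20 ; need 200 more.
Option 3 at 35: take 200 of its 1000 ; requirement met.
Option G, Option X, Option J: unused.
Cost = 400×20 + 200×35 = 15000.

15000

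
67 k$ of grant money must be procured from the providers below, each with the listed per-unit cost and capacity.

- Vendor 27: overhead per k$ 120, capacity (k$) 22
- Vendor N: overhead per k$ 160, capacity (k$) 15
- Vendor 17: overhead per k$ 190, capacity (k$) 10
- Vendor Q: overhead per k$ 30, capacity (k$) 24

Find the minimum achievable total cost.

Cheapest first:
Vendor Q (30): use full 24 — 43 k$ to go.
Vendor 27 (120): use full 22 — 21 k$ to go.
Vendor N (160): use full 15 — 6 k$ to go.
Take 6 from Vendor 17 at 190 to finish.
Cost = 24×30 + 22×120 + 15×160 + 6×190 = 6900.

6900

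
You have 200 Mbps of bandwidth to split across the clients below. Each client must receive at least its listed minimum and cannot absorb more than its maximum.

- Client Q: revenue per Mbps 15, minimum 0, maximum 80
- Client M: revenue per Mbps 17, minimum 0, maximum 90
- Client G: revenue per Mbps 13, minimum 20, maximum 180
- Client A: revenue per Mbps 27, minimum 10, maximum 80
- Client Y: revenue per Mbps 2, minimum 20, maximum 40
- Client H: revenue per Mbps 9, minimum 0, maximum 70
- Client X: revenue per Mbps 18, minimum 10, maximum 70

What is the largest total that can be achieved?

Meeting every minimum uses 0+0+20+10+20+0+10 = 60 Mbps, leaving 140.
Rank by revenue per Mbps: Client A 27 > Client X 18 > Client M 17 > Client Q 15 > Client G 13 > Client H 9 > Client Y 2.
Client A: +70 to 80 (cap) ; 70 left.
Give Client X 60 more to hit its cap of 70 ; 10 left.
Only 10 left; Client M takes them to reach 10.
Total = 17×10 + 13×20 + 27×80 + 2×20 + 18×70 = 3890.

3890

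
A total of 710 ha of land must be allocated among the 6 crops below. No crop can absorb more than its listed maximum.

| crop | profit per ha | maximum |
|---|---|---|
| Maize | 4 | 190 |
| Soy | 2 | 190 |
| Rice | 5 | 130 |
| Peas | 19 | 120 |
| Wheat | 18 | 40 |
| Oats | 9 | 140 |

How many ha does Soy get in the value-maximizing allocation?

Order the crops by profit per ha: Peas 19 > Wheat 18 > Oats 9 > Rice 5 > Maize 4 > Soy 2.
Give Peas 120 to hit its cap of 120 ; 590 left.
Wheat takes 40 to reach its cap of 40 ; 550 left.
Oats takes 140 to reach its cap of 140 ; 410 left.
Give Rice 130 to hit its cap of 130 ; 280 left.
Maize: +190 to 190 (cap) ; 90 left.
Soy: +90 (room for 190) → 90. Pool exhausted.

90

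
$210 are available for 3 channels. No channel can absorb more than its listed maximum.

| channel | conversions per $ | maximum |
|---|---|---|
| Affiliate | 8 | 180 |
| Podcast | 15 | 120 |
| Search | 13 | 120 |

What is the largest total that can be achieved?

Rank by conversions per $: Podcast 15 > Search 13 > Affiliate 8.
Podcast takes 120 to reach its cap of 120 → 90 left.
Only 90 left; Search takes them to reach 90.
Total = 15×120 + 13×90 = 2970.

2970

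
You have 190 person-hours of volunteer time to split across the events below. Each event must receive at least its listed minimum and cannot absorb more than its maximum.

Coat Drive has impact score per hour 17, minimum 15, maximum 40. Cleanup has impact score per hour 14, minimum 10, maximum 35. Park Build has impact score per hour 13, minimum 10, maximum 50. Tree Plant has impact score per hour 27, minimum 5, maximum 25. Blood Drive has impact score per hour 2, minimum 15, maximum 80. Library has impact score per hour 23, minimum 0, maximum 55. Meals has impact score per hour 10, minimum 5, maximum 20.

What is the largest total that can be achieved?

Meeting every minimum uses 15+10+10+5+15+0+5 = 60 person-hours, leaving 130.
Order the events by impact score per hour: Tree Plant 27 > Library 23 > Coat Drive 17 > Cleanup 14 > Park Build 13 > Meals 10 > Blood Drive 2.
Give Tree Plant 20 more to hit its cap of 25 ; 110 left.
Library takes 55 more to reach its cap of 55 ; 55 left.
Coat Drive takes 25 more to reach its cap of 40 ; 30 left.
Cleanup takes 25 more to reach its cap of 35 ; 5 left.
Park Build has room for 40 more but only 5 remain, so it gets 15.
Total = 17×40 + 14×35 + 13×15 + 27×25 + 2×15 + 23×55 + 10×5 = 3385.

3385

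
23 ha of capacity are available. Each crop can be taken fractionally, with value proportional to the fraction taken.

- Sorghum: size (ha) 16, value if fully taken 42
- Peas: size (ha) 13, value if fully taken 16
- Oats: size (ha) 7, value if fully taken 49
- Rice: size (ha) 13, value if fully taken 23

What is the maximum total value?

91

Rank by value-to-size ratio: Oats 49/7≈7, Sorghum 42/16≈2.62, Rice 23/13≈1.77, Peas 16/13≈1.23.
All 7 ha of Oats fit (value 49) — 16 remain.
All 16 ha of Sorghum fit (value 42) — 0 remain.
Total value = 91.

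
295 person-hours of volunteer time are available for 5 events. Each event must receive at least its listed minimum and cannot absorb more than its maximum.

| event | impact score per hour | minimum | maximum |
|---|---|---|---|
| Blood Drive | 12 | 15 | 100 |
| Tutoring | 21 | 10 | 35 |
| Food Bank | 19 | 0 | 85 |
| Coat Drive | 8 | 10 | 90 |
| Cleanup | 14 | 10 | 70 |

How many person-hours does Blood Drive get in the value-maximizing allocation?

95

Meeting every minimum uses 15+10+0+10+10 = 45 person-hours, leaving 250.
Rank by impact score per hour: Tutoring 21 > Food Bank 19 > Cleanup 14 > Blood Drive 12 > Coat Drive 8.
Tutoring: +25 to 35 (cap) ; 225 left.
Food Bank takes 85 more to reach its cap of 85 ; 140 left.
Give Cleanup 60 more to hit its cap of 70 ; 80 left.
Only 80 left; Blood Drive takes them to reach 95.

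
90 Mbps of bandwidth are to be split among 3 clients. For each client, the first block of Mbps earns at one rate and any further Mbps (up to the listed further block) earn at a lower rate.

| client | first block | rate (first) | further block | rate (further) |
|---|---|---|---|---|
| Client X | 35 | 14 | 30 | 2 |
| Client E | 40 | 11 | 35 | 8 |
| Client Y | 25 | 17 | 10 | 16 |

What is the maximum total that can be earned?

1295

Rank every tier by rate: Client Y/T1 17 > Client Y/T2 16 > Client X/T1 14 > Client E/T1 11 > Client E/T2 8 > Client X/T2 2.
Client Y T1 at 17: fill all 25 ; 65 left.
Client Y T2 at 16: fill all 10 ; 55 left.
Client X/T1 (14): +35 ; 20 left.
Client E/T1: +20 of 40 at 11; pool empty.
Total = 17×25 + 16×10 + 14×35 + 11×20 = 1295.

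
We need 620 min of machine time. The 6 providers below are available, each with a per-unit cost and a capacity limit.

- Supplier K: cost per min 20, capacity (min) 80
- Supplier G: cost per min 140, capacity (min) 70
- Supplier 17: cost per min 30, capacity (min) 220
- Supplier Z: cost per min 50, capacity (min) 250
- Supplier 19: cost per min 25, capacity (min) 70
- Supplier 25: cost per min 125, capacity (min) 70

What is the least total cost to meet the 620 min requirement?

22450

Fill from the cheapest provider first.
Take 80 from Supplier K at 20 → need 540 more.
Supplier 19 (25): use full 70 → 470 min to go.
Supplier 17 (30): use full 220 → 250 min to go.
Supplier Z at 50: take all 250 min → 0 still needed.
Supplier 25, Supplier G: unused.
Cost = 80×20 + 70×25 + 220×30 + 250×50 = 22450.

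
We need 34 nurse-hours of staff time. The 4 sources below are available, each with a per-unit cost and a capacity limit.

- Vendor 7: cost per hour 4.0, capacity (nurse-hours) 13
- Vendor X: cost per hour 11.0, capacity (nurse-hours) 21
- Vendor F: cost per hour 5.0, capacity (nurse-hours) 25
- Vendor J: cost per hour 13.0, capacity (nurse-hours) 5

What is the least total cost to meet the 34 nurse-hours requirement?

Cheapest first:
Vendor 7 (4.0): use full 13 → 21 nurse-hours to go.
Vendor F (5.0): take the remaining 21 → done.
Vendor X, Vendor J: unused.
Cost = 13×4.0 + 21×5.0 = 157.

157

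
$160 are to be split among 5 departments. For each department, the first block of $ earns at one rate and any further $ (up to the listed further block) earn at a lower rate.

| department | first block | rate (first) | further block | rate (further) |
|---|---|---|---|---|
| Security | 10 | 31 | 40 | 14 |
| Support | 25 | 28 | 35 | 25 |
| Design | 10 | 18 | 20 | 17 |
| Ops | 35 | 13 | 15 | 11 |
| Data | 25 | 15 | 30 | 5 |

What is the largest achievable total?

3270

Rank every tier by rate: Security/T1 31 > Support/T1 28 > Support/T2 25 > Design/T1 18 > Design/T2 17 > Data/T1 15 > Security/T2 14 > Ops/T1 13 > Ops/T2 11 > Data/T2 5.
Security T1 at 31: fill all 10 — 150 left.
Support T1 at 28: fill all 25 — 125 left.
Support T2 at 25: fill all 35 — 90 left.
Design T1 at 18: fill all 10 — 80 left.
Design T2 at 17: fill all 20 — 60 left.
Data/T1 (15): +25 — 35 left.
Security T2 at 14: only 35 left, fill 35.
Total = 31×10 + 28×25 + 25×35 + 18×10 + 17×20 + 15×25 + 14×35 = 3270.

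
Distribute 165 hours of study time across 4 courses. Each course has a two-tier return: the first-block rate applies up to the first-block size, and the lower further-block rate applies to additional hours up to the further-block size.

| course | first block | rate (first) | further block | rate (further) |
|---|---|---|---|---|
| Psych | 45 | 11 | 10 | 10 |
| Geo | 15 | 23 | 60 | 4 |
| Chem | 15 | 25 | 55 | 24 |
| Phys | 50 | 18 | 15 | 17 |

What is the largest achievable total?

3360

Order all 8 blocks by rate: Chem/T1 25 > Chem/T2 24 > Geo/T1 23 > Phys/T1 18 > Phys/T2 17 > Psych/T1 11 > Psych/T2 10 > Geo/T2 4.
Fill Chem T1 block (15 at 25) → 150 left.
Fill Chem T2 block (55 at 24) → 95 left.
Geo/T1 (23): +15 → 80 left.
Phys T1 at 18: fill all 50 → 30 left.
Phys/T2 (17): +15 → 15 left.
Psych T1 at 11: only 15 left, fill 15.
Total = 25×15 + 24×55 + 23×15 + 18×50 + 17×15 + 11×15 = 3360.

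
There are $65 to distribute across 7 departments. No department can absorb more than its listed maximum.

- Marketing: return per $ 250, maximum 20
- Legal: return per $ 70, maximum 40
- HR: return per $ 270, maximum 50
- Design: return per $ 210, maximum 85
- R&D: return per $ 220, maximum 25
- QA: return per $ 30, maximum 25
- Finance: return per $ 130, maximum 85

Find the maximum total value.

17250

Rank by return per $: HR 270 > Marketing 250 > R&D 220 > Design 210 > Finance 130 > Legal 70 > QA 30.
HR takes 50 to reach its cap of 50 → 15 left.
Marketing has room for 20 but only 15 remain, so it gets 15.
Total = 250×15 + 270×50 = 17250.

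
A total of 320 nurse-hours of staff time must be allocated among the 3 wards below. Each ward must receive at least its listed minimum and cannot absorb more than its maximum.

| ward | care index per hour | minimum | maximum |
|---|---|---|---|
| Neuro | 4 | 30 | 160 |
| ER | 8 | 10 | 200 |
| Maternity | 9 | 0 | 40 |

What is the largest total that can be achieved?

Meeting every minimum uses 30+10+0 = 40 nurse-hours, leaving 280.
Rank by care index per hour: Maternity 9 > ER 8 > Neuro 4.
Give Maternity 40 more to hit its cap of 40 — 240 left.
ER: +190 to 200 (cap) — 50 left.
Neuro: +50 (room for 130) → 80. Pool exhausted.
Total = 4×80 + 8×200 + 9×40 = 2280.

2280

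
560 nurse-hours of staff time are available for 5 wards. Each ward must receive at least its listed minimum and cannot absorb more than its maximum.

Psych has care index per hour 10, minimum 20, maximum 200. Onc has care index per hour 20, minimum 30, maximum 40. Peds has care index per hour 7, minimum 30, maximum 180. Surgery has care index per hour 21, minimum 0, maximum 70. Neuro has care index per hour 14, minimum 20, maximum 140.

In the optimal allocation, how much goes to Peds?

Meeting every minimum uses 20+30+30+0+20 = 100 nurse-hours, leaving 460.
Order the wards by care index per hour: Surgery 21 > Onc 20 > Neuro 14 > Psych 10 > Peds 7.
Surgery: +70 to 70 (cap) → 390 left.
Onc: +10 to 40 (cap) → 380 left.
Neuro takes 120 more to reach its cap of 140 → 260 left.
Give Psych 180 more to hit its cap of 200 → 80 left.
Peds: +80 (room for 150) → 110. Pool exhausted.

110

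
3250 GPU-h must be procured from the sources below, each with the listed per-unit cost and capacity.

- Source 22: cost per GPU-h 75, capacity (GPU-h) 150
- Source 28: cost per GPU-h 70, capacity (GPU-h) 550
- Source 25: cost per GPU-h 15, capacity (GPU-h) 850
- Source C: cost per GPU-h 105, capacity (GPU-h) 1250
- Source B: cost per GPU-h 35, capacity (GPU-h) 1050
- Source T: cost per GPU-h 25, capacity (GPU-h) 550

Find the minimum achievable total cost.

123500

Cheapest first:
Take 850 from Source 25 at 15 ; need 2400 more.
Source T at 25: take all 550 GPU-h ; 1850 still needed.
Source B at 35: take all 1050 GPU-h ; 800 still needed.
Source 28 (70): use full 550 ; 250 GPU-h to go.
Take 150 from Source 22 at 75 ; need 100 more.
Take 100 from Source C at 105 to finish.
Cost = 850×15 + 550×25 + 1050×35 + 550×70 + 150×75 + 100×105 = 123500.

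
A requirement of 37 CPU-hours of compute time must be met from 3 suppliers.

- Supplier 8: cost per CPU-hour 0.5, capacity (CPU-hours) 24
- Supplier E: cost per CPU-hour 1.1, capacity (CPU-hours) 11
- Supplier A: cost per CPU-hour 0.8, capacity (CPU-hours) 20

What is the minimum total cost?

Use suppliers in increasing cost order.
Supplier 8 at 0.5: take all 24 CPU-hours → 13 still needed.
Supplier A at 0.8: take 13 of its 20 → requirement met.
Supplier E: unused.
Cost = 24×0.5 + 13×0.8 = 22.4.

22.4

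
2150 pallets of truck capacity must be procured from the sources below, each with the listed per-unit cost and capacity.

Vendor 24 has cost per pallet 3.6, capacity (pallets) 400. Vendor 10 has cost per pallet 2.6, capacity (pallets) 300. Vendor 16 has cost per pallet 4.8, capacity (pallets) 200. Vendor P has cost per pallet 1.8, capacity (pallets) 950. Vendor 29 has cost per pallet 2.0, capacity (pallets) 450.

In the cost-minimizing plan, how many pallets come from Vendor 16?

50

Cheapest first:
Vendor P (1.8): use full 950 → 1200 pallets to go.
Vendor 29 (2.0): use full 450 → 750 pallets to go.
Take 300 from Vendor 10 at 2.6 → need 450 more.
Vendor 24 (3.6): use full 400 → 50 pallets to go.
Vendor 16 at 4.8: take 50 of its 200 → requirement met.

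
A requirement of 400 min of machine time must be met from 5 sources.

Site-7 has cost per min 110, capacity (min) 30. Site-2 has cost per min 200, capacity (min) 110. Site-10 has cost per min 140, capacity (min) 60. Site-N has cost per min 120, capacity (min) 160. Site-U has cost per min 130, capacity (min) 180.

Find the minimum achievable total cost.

50100

Use sources in increasing cost order.
Site-7 at 110: take all 30 min — 370 still needed.
Take 160 from Site-N at 120 — need 210 more.
Site-U at 130: take all 180 min — 30 still needed.
Site-10 (140): take the remaining 30 — done.
Site-2: unused.
Cost = 30×110 + 160×120 + 180×130 + 30×140 = 50100.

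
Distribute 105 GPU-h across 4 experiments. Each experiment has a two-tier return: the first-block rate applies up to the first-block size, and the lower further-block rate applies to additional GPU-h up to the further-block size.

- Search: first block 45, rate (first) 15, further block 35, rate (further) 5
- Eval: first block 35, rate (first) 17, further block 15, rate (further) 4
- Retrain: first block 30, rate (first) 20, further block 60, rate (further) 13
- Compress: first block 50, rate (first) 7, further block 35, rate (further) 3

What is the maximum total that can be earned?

1795

Treat each block as its own option and order by rate: Retrain/first 20 > Eval/first 17 > Search/first 15 > Retrain/second 13 > Compress/first 7 > Search/second 5 > Eval/second 4 > Compress/second 3.
Fill Retrain first block (30 at 20) — 75 left.
Fill Eval first block (35 at 17) — 40 left.
Search first at 15: only 40 left, fill 40.
Total = 20×30 + 17×35 + 15×40 = 1795.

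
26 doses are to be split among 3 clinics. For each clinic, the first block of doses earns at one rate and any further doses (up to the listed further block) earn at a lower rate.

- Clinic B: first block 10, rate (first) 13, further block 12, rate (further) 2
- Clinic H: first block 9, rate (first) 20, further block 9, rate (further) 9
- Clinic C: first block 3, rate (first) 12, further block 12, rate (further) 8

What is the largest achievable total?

382

Treat each block as its own option and order by rate: Clinic H/tier1 20 > Clinic B/tier1 13 > Clinic C/tier1 12 > Clinic H/tier2 9 > Clinic C/tier2 8 > Clinic B/tier2 2.
Clinic H tier1 at 20: fill all 9 — 17 left.
Clinic B/tier1 (13): +10 — 7 left.
Fill Clinic C tier1 block (3 at 12) — 4 left.
Clinic H/tier2: +4 of 9 at 9; pool empty.
Total = 20×9 + 13×10 + 12×3 + 9×4 = 382.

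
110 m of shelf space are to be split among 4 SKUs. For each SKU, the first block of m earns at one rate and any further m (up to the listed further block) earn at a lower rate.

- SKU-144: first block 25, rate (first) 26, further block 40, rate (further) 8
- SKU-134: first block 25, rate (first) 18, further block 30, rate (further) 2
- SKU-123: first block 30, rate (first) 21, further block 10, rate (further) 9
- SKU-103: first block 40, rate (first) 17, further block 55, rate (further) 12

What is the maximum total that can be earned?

Rank every tier by rate: SKU-144/T1 26 > SKU-123/T1 21 > SKU-134/T1 18 > SKU-103/T1 17 > SKU-103/T2 12 > SKU-123/T2 9 > SKU-144/T2 8 > SKU-134/T2 2.
SKU-144 T1 at 26: fill all 25 → 85 left.
Fill SKU-123 T1 block (30 at 21) → 55 left.
SKU-134 T1 at 18: fill all 25 → 30 left.
SKU-103 T1 at 17: only 30 left, fill 30.
Total = 26×25 + 21×30 + 18×25 + 17×30 = 2240.

2240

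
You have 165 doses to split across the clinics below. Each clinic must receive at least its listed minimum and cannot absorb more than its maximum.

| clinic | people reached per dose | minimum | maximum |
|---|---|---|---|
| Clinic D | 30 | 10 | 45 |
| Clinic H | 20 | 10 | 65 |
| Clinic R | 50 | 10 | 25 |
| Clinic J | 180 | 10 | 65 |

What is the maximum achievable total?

14900

Meeting every minimum uses 10+10+10+10 = 40 doses, leaving 125.
Order the clinics by people reached per dose: Clinic J 180 > Clinic R 50 > Clinic D 30 > Clinic H 20.
Clinic J: +55 to 65 (cap) → 70 left.
Clinic R: +15 to 25 (cap) → 55 left.
Give Clinic D 35 more to hit its cap of 45 → 20 left.
Clinic H has room for 55 more but only 20 remain, so it gets 30.
Total = 30×45 + 20×30 + 50×25 + 180×65 = 14900.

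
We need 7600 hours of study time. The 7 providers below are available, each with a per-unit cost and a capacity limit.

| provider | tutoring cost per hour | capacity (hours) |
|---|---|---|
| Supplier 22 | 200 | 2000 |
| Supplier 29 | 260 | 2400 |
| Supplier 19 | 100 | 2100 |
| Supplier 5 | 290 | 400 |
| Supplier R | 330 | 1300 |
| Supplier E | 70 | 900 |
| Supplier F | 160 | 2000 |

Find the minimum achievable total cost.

Cheapest first:
Supplier E (70): use full 900 → 6700 hours to go.
Take 2100 from Supplier 19 at 100 → need 4600 more.
Supplier F at 160: take all 2000 hours → 2600 still needed.
Supplier 22 (200): use full 2000 → 600 hours to go.
Supplier 29 at 260: take 600 of its 2400 → requirement met.
Supplier 5, Supplier R: unused.
Cost = 900×70 + 2100×100 + 2000×160 + 2000×200 + 600×260 = 1149000.

1149000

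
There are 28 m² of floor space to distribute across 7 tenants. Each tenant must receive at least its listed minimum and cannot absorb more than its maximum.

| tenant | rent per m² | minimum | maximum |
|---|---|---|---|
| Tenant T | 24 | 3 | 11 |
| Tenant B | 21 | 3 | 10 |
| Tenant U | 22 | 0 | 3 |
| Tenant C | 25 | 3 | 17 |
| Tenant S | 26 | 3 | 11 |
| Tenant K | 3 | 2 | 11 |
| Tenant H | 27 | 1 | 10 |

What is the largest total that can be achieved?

668

Meeting every minimum uses 3+3+0+3+3+2+1 = 15 m², leaving 13.
Highest rent per m² first: Tenant H 27 > Tenant S 26 > Tenant C 25 > Tenant T 24 > Tenant U 22 > Tenant B 21 > Tenant K 3.
Give Tenant H 9 more to hit its cap of 10 ; 4 left.
Tenant S: +4 (room for 8) → 7. Pool exhausted.
Total = 24×3 + 21×3 + 25×3 + 26×7 + 3×2 + 27×10 = 668.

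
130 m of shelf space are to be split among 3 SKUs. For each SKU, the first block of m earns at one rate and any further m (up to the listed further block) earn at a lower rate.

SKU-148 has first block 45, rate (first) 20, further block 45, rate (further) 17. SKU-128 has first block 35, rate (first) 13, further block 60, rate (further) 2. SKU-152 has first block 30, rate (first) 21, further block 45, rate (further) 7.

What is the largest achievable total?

Treat each block as its own option and order by rate: SKU-152/tier1 21 > SKU-148/tier1 20 > SKU-148/tier2 17 > SKU-128/tier1 13 > SKU-152/tier2 7 > SKU-128/tier2 2.
SKU-152/tier1 (21): +30 ; 100 left.
SKU-148 tier1 at 20: fill all 45 ; 55 left.
SKU-148 tier2 at 17: fill all 45 ; 10 left.
SKU-128/tier1: +10 of 35 at 13; pool empty.
Total = 21×30 + 20×45 + 17×45 + 13×10 = 2425.

2425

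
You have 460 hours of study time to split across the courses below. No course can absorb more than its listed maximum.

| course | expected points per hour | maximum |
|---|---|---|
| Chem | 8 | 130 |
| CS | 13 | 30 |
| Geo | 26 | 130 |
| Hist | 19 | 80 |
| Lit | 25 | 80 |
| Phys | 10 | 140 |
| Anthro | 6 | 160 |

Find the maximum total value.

Rank by expected points per hour: Geo 26 > Lit 25 > Hist 19 > CS 13 > Phys 10 > Chem 8 > Anthro 6.
Geo takes 130 to reach its cap of 130 ; 330 left.
Lit: +80 to 80 (cap) ; 250 left.
Give Hist 80 to hit its cap of 80 ; 170 left.
CS takes 30 to reach its cap of 30 ; 140 left.
Phys takes 140 to reach its cap of 140 ; 0 left.
Total = 13×30 + 26×130 + 19×80 + 25×80 + 10×140 = 8690.

8690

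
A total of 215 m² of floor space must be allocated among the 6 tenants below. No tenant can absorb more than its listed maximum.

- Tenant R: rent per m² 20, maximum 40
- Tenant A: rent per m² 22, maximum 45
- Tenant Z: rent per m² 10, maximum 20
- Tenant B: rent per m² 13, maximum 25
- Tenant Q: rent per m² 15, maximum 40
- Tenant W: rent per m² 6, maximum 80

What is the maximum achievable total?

3185

Order the tenants by rent per m²: Tenant A 22 > Tenant R 20 > Tenant Q 15 > Tenant B 13 > Tenant Z 10 > Tenant W 6.
Tenant A takes 45 to reach its cap of 45 → 170 left.
Give Tenant R 40 to hit its cap of 40 → 130 left.
Tenant Q: +40 to 40 (cap) → 90 left.
Give Tenant B 25 to hit its cap of 25 → 65 left.
Tenant Z takes 20 to reach its cap of 20 → 45 left.
Tenant W has room for 80 but only 45 remain, so it gets 45.
Total = 20×40 + 22×45 + 10×20 + 13×25 + 15×40 + 6×45 = 3185.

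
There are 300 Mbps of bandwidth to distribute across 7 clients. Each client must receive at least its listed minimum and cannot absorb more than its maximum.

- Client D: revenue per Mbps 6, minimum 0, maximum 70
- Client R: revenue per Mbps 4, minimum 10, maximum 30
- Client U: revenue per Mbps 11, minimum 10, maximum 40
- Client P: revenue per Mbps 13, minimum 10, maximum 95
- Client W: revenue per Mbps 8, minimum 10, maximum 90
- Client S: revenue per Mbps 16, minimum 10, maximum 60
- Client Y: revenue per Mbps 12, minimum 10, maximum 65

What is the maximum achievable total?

Meeting every minimum uses 0+10+10+10+10+10+10 = 60 Mbps, leaving 240.
Order the clients by revenue per Mbps: Client S 16 > Client P 13 > Client Y 12 > Client U 11 > Client W 8 > Client D 6 > Client R 4.
Give Client S 50 more to hit its cap of 60 — 190 left.
Client P takes 85 more to reach its cap of 95 — 105 left.
Client Y takes 55 more to reach its cap of 65 — 50 left.
Client U: +30 to 40 (cap) — 20 left.
Client W: +20 (room for 80) → 30. Pool exhausted.
Total = 4×10 + 11×40 + 13×95 + 8×30 + 16×60 + 12×65 = 3695.

3695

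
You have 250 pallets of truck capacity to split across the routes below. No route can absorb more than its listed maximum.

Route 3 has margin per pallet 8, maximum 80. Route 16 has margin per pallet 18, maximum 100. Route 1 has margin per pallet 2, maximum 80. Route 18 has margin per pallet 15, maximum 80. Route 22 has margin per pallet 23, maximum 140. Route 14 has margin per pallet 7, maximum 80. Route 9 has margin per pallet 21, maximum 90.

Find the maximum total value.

Order the routes by margin per pallet: Route 22 23 > Route 9 21 > Route 16 18 > Route 18 15 > Route 3 8 > Route 14 7 > Route 1 2.
Route 22: +140 to 140 (cap) ; 110 left.
Route 9: +90 to 90 (cap) ; 20 left.
Route 16 has room for 100 but only 20 remain, so it gets 20.
Total = 18×20 + 23×140 + 21×90 = 5470.

5470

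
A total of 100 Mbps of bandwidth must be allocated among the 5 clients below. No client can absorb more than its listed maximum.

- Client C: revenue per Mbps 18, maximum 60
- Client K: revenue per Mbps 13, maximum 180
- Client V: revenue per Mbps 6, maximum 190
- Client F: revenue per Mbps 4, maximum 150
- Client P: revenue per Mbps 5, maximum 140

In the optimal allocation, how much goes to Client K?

Highest revenue per Mbps first: Client C 18 > Client K 13 > Client V 6 > Client P 5 > Client F 4.
Client C: +60 to 60 (cap) ; 40 left.
Only 40 left; Client K takes them to reach 40.

40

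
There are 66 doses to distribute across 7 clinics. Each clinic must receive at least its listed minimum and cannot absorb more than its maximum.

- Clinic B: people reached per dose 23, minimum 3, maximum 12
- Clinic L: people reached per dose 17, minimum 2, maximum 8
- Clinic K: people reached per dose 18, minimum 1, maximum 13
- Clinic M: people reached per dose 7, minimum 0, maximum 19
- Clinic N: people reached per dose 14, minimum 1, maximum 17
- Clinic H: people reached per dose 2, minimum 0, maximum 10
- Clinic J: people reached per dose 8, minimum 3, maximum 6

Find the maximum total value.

Meeting every minimum uses 3+2+1+0+1+0+3 = 10 doses, leaving 56.
Rank by people reached per dose: Clinic B 23 > Clinic K 18 > Clinic L 17 > Clinic N 14 > Clinic J 8 > Clinic M 7 > Clinic H 2.
Clinic B: +9 to 12 (cap) → 47 left.
Give Clinic K 12 more to hit its cap of 13 → 35 left.
Clinic L: +6 to 8 (cap) → 29 left.
Give Clinic N 16 more to hit its cap of 17 → 13 left.
Clinic J: +3 to 6 (cap) → 10 left.
Clinic M: +10 (room for 19) → 10. Pool exhausted.
Total = 23×12 + 17×8 + 18×13 + 7×10 + 14×17 + 8×6 = 1002.

1002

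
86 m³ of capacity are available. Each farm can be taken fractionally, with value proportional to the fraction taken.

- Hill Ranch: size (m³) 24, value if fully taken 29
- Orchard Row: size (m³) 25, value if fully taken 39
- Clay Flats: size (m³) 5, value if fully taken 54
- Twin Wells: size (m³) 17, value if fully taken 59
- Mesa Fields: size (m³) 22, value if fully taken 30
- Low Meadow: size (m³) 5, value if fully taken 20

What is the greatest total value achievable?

216.5

Best value per unit of size first: Clay Flats 54/5≈10.8, Low Meadow 20/5≈4, Twin Wells 59/17≈3.47, Orchard Row 39/25≈1.56, Mesa Fields 30/22≈1.36, Hill Ranch 29/24≈1.21.
Take all of Clay Flats (5 m³, value 54) → 81 m³ left.
Take all of Low Meadow (5 m³, value 20) → 76 m³ left.
Take all of Twin Wells (17 m³, value 59) → 59 m³ left.
All 25 m³ of Orchard Row fit (value 39) → 34 remain.
All 22 m³ of Mesa Fields fit (value 30) → 12 remain.
Only 12 m³ remain; take 12/24 of Hill Ranch for value 29×12/24 = 14.5.
Total value = 216.5.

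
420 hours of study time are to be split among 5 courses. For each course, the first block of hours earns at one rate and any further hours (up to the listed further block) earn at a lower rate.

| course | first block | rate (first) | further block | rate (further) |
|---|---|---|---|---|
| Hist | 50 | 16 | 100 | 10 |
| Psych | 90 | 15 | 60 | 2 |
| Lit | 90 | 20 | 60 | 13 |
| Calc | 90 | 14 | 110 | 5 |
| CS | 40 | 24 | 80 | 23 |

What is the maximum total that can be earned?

Treat each block as its own option and order by rate: CS/first 24 > CS/second 23 > Lit/first 20 > Hist/first 16 > Psych/first 15 > Calc/first 14 > Lit/second 13 > Hist/second 10 > Calc/second 5 > Psych/second 2.
CS/first (24): +40 → 380 left.
Fill CS second block (80 at 23) → 300 left.
Lit first at 20: fill all 90 → 210 left.
Hist first at 16: fill all 50 → 160 left.
Psych/first (15): +90 → 70 left.
Calc first at 14: only 70 left, fill 70.
Total = 24×40 + 23×80 + 20×90 + 16×50 + 15×90 + 14×70 = 7730.

7730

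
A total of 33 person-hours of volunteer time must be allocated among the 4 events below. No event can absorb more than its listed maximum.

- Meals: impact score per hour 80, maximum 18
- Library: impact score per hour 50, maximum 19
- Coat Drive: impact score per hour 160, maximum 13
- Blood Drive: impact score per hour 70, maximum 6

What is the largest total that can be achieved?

3660

Highest impact score per hour first: Coat Drive 160 > Meals 80 > Blood Drive 70 > Library 50.
Coat Drive: +13 to 13 (cap) → 20 left.
Meals: +18 to 18 (cap) → 2 left.
Blood Drive: +2 (room for 6) → 2. Pool exhausted.
Total = 80×18 + 160×13 + 70×2 = 3660.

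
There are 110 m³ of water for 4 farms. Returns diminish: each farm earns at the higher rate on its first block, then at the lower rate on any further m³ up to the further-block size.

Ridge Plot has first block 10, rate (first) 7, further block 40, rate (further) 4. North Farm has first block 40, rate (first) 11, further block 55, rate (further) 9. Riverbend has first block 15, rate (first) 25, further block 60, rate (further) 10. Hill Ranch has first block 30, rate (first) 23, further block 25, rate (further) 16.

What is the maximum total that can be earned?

Order all 8 blocks by rate: Riverbend/T1 25 > Hill Ranch/T1 23 > Hill Ranch/T2 16 > North Farm/T1 11 > Riverbend/T2 10 > North Farm/T2 9 > Ridge Plot/T1 7 > Ridge Plot/T2 4.
Riverbend T1 at 25: fill all 15 → 95 left.
Hill Ranch T1 at 23: fill all 30 → 65 left.
Hill Ranch T2 at 16: fill all 25 → 40 left.
North Farm/T1 (11): +40 → 0 left.
Total = 25×15 + 23×30 + 16×25 + 11×40 = 1905.

1905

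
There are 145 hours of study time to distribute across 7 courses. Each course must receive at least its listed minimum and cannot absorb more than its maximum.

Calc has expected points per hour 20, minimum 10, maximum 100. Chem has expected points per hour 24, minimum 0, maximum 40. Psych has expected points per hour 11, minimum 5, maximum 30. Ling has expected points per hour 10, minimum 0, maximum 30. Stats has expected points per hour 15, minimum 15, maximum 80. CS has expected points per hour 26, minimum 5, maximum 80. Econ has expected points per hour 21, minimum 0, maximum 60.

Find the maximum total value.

3400

Meeting every minimum uses 10+0+5+0+15+5+0 = 35 hours, leaving 110.
Rank by expected points per hour: CS 26 > Chem 24 > Econ 21 > Calc 20 > Stats 15 > Psych 11 > Ling 10.
CS: +75 to 80 (cap) ; 35 left.
Only 35 left; Chem takes them to reach 35.
Total = 20×10 + 24×35 + 11×5 + 15×15 + 26×80 = 3400.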